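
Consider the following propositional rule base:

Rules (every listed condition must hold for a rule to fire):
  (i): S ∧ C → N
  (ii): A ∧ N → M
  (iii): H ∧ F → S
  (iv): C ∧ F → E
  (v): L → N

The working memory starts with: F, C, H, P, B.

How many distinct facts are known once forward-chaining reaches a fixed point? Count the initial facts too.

Round 1: (iii) [H ∧ F → S]; (iv) [C ∧ F → E]. New: S, E.
Round 2: (i) [S ∧ C → N]. New: N.
Closure: {B, C, E, F, H, N, P, S} — 8 facts.

8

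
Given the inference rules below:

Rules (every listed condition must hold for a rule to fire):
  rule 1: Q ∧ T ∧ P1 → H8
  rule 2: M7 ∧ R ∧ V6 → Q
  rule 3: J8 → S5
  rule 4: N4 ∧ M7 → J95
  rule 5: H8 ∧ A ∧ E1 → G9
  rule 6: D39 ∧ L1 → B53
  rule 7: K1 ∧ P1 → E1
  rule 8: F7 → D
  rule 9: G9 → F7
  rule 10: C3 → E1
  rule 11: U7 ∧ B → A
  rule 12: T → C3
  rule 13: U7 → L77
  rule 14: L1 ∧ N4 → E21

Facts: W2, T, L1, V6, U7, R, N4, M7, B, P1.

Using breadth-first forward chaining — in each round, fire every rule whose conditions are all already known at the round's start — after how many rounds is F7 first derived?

4

Round 1 — rule 2, rule 4, rule 11, rule 12, rule 13, rule 14, derive Q, J95, A, C3, L77, E21.
Round 2 — rule 1, rule 10, derive H8, E1.
Round 3 — rule 5, derive G9.
Round 4 — rule 9, derive F7.
F7 first appears in round 4.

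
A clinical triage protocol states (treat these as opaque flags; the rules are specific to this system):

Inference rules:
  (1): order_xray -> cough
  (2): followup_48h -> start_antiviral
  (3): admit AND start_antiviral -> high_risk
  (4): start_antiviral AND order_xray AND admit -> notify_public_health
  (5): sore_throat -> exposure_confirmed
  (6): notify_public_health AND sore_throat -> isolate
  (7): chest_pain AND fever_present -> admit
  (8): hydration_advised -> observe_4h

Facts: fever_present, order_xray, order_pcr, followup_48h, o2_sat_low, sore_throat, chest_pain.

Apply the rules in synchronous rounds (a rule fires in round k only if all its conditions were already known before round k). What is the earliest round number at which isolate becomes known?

3

Round 1 fires (1), (2), (5), (7), giving cough, start_antiviral, exposure_confirmed, admit.
Round 2 fires (3), (4), giving high_risk, notify_public_health.
Round 3 fires (6), giving isolate.
isolate first appears in round 3.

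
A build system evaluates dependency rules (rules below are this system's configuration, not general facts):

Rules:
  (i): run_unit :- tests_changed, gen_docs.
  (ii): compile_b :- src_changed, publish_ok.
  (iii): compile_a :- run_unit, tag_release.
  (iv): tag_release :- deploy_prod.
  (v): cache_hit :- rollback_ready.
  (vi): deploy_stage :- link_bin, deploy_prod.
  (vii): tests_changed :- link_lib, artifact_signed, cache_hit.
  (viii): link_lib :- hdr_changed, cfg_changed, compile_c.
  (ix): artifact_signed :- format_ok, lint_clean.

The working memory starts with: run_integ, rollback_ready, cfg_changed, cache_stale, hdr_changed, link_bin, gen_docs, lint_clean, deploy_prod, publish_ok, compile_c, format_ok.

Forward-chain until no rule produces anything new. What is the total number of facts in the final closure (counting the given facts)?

20

[1] (iv) [tag_release :- deploy_prod.]; (v) [cache_hit :- rollback_ready.]; (vi) [deploy_stage :- link_bin, deploy_prod.]; (viii) [link_lib :- hdr_changed, cfg_changed, compile_c.]; (ix) [artifact_signed :- format_ok, lint_clean.]. ⇒ new: tag_release, cache_hit, deploy_stage, link_lib, artifact_signed.
[2] (vii) [tests_changed :- link_lib, artifact_signed, cache_hit.]. ⇒ new: tests_changed.
[3] (i) [run_unit :- tests_changed, gen_docs.]. ⇒ new: run_unit.
[4] (iii) [compile_a :- run_unit, tag_release.]. ⇒ new: compile_a.
Closure: {artifact_signed, cache_hit, cache_stale, cfg_changed, compile_a, compile_c, deploy_prod, deploy_stage, format_ok, gen_docs, hdr_changed, link_bin, link_lib, lint_clean, publish_ok, rollback_ready, run_integ, run_unit, tag_release, tests_changed} — 20 facts.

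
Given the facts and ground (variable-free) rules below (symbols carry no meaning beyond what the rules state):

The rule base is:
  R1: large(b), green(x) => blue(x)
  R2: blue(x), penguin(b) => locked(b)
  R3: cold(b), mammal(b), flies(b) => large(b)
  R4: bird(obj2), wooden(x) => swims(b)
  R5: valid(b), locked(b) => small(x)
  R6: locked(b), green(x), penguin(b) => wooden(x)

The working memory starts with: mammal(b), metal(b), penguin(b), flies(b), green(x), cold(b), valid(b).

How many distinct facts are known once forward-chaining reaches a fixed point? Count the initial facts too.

12

Round 1: R3 [cold(b), mammal(b), flies(b) => large(b)]. Adds large(b).
Round 2: R1 [large(b), green(x) => blue(x)]. Adds blue(x).
Round 3: R2 [blue(x), penguin(b) => locked(b)]. Adds locked(b).
Round 4: R5 [valid(b), locked(b) => small(x)]; R6 [locked(b), green(x), penguin(b) => wooden(x)]. Adds small(x), wooden(x).
Closure: {blue(x), cold(b), flies(b), green(x), large(b), locked(b), mammal(b), metal(b), penguin(b), small(x), valid(b), wooden(x)} — 12 facts.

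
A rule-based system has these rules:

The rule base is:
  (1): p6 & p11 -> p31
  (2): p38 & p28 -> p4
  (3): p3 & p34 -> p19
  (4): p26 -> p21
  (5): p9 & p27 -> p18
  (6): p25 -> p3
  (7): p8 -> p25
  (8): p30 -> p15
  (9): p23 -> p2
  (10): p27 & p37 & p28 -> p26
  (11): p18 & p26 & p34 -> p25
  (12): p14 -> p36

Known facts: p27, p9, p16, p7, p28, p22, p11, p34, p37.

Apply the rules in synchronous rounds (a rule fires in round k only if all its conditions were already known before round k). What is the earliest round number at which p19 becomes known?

4

Round 1 — (5), (10), derive p18, p26.
Round 2 — (4), (11), derive p21, p25.
Round 3 — (6), derive p3.
Round 4 — (3), derive p19.
p19 first appears in round 4.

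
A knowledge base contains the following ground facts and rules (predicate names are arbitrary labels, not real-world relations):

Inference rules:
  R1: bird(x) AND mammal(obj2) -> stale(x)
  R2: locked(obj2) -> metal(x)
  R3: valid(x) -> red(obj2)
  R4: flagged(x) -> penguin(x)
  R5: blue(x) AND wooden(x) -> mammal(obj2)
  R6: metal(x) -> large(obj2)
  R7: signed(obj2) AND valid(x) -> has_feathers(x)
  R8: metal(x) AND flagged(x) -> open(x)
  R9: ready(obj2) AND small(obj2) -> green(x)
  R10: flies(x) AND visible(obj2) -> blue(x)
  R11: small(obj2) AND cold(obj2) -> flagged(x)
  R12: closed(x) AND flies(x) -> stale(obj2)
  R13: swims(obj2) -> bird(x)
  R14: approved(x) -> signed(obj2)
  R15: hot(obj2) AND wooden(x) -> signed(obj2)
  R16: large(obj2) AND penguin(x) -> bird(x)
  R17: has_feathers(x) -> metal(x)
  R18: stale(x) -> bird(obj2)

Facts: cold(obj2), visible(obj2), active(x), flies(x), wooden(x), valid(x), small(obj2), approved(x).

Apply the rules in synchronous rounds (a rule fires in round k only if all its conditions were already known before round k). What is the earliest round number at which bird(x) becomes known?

Round 1: R3 [valid(x) -> red(obj2)]; R10 [flies(x) AND visible(obj2) -> blue(x)]; R11 [small(obj2) AND cold(obj2) -> flagged(x)]; R14 [approved(x) -> signed(obj2)]. Adds red(obj2), blue(x), flagged(x), signed(obj2).
Round 2: R4 [flagged(x) -> penguin(x)]; R5 [blue(x) AND wooden(x) -> mammal(obj2)]; R7 [signed(obj2) AND valid(x) -> has_feathers(x)]. Adds penguin(x), mammal(obj2), has_feathers(x).
Round 3: R17 [has_feathers(x) -> metal(x)]. Adds metal(x).
Round 4: R6 [metal(x) -> large(obj2)]; R8 [metal(x) AND flagged(x) -> open(x)]. Adds large(obj2), open(x).
Round 5: R16 [large(obj2) AND penguin(x) -> bird(x)]. Adds bird(x).
bird(x) first appears in round 5.

5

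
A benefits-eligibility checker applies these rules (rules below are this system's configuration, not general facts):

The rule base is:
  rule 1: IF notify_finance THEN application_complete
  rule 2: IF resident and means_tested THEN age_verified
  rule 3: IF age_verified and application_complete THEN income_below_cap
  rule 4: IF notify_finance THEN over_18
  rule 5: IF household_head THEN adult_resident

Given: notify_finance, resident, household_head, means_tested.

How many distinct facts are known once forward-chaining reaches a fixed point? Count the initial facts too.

Round 1: rule 1 [IF notify_finance THEN application_complete]; rule 2 [IF resident and means_tested THEN age_verified]; rule 4 [IF notify_finance THEN over_18]; rule 5 [IF household_head THEN adult_resident]. Adds application_complete, age_verified, over_18, adult_resident.
Round 2: rule 3 [IF age_verified and application_complete THEN income_below_cap]. Adds income_below_cap.
Closure: {adult_resident, age_verified, application_complete, household_head, income_below_cap, means_tested, notify_finance, over_18, resident} — 9 facts.

9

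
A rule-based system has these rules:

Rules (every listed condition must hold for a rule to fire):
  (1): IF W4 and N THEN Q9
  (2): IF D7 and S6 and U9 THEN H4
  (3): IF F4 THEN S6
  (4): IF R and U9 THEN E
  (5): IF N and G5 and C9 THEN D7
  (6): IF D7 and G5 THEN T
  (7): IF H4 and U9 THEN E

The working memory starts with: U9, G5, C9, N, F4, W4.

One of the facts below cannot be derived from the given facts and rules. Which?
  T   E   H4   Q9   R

Round 1 — (1), (3), (5), derive Q9, S6, D7.
Round 2 — (2), (6), derive H4, T.
Round 3 — (7), derive E.
Derived: H4 (round 2), T (round 2), Q9 (round 1), E (round 3). R never appears in any round.

R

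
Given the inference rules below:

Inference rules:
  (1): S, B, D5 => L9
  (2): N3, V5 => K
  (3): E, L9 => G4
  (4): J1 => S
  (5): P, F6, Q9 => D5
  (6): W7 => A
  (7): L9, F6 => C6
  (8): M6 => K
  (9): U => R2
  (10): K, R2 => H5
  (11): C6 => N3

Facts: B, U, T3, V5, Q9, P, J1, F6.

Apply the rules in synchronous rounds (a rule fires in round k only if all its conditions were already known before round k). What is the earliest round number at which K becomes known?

5

Round 1: (4) [J1 => S]; (5) [P, F6, Q9 => D5]; (9) [U => R2]. Adds S, D5, R2.
Round 2: (1) [S, B, D5 => L9]. Adds L9.
Round 3: (7) [L9, F6 => C6]. Adds C6.
Round 4: (11) [C6 => N3]. Adds N3.
Round 5: (2) [N3, V5 => K]. Adds K.
K first appears in round 5.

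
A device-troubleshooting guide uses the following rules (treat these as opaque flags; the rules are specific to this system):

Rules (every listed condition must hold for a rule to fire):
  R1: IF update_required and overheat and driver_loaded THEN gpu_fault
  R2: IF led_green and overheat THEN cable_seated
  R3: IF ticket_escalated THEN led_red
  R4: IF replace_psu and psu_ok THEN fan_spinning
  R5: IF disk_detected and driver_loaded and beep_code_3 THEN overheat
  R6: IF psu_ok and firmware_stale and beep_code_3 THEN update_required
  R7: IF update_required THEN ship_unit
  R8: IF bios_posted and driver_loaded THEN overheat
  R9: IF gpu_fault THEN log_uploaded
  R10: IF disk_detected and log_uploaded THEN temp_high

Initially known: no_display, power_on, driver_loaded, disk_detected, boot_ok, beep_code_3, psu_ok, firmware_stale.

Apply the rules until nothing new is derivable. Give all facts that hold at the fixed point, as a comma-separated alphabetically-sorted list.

beep_code_3, boot_ok, disk_detected, driver_loaded, firmware_stale, gpu_fault, log_uploaded, no_display, overheat, power_on, psu_ok, ship_unit, temp_high, update_required

[1] R5 [IF disk_detected and driver_loaded and beep_code_3 THEN overheat]; R6 [IF psu_ok and firmware_stale and beep_code_3 THEN update_required]. ⇒ new: overheat, update_required.
[2] R1 [IF update_required and overheat and driver_loaded THEN gpu_fault]; R7 [IF update_required THEN ship_unit]. ⇒ new: gpu_fault, ship_unit.
[3] R9 [IF gpu_fault THEN log_uploaded]. ⇒ new: log_uploaded.
[4] R10 [IF disk_detected and log_uploaded THEN temp_high]. ⇒ new: temp_high.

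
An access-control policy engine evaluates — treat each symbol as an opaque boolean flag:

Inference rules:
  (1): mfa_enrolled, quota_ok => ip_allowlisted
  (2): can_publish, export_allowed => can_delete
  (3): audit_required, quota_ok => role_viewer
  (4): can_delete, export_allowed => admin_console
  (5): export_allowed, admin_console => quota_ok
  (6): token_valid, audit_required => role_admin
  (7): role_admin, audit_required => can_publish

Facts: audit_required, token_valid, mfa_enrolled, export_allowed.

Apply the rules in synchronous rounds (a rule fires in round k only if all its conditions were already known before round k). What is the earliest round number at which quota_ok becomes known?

5

Round 1: (6) [token_valid, audit_required => role_admin]. New: role_admin.
Round 2: (7) [role_admin, audit_required => can_publish]. New: can_publish.
Round 3: (2) [can_publish, export_allowed => can_delete]. New: can_delete.
Round 4: (4) [can_delete, export_allowed => admin_console]. New: admin_console.
Round 5: (5) [export_allowed, admin_console => quota_ok]. New: quota_ok.
quota_ok first appears in round 5.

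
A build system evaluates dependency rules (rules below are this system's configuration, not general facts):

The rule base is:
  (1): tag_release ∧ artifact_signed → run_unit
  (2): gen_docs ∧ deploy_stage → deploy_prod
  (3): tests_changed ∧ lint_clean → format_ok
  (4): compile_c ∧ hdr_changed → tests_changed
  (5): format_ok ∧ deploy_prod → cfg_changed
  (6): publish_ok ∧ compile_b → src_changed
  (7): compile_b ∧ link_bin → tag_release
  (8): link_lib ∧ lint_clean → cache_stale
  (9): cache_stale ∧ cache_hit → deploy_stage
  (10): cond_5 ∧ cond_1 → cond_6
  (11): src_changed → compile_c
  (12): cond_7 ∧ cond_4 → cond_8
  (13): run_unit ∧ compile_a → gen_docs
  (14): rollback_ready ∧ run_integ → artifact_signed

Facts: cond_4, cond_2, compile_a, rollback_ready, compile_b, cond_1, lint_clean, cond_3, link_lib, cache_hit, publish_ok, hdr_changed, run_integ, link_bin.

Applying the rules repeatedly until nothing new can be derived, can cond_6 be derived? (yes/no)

Round 1 fires (6), (7), (8), (14), giving src_changed, tag_release, cache_stale, artifact_signed.
Round 2 fires (1), (9), (11), giving run_unit, deploy_stage, compile_c.
Round 3 fires (4), (13), giving tests_changed, gen_docs.
Round 4 fires (2), (3), giving deploy_prod, format_ok.
Round 5 fires (5), giving cfg_changed.
Fixed point reached. cond_6 is concluded only by (10); (10) needs cond_5 (never derived).

no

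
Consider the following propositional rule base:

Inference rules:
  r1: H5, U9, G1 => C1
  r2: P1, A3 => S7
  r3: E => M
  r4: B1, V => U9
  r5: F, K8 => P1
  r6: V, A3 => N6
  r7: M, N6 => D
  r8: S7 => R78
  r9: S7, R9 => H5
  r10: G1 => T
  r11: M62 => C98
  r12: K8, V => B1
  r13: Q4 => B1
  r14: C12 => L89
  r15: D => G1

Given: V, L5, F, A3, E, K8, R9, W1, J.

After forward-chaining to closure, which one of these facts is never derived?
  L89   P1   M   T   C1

L89

Round 1: r3 [E => M]; r5 [F, K8 => P1]; r6 [V, A3 => N6]; r12 [K8, V => B1]. Adds M, P1, N6, B1.
Round 2: r2 [P1, A3 => S7]; r4 [B1, V => U9]; r7 [M, N6 => D]. Adds S7, U9, D.
Round 3: r8 [S7 => R78]; r9 [S7, R9 => H5]; r15 [D => G1]. Adds R78, H5, G1.
Round 4: r1 [H5, U9, G1 => C1]; r10 [G1 => T]. Adds C1, T.
Derived: M (round 1), T (round 4), P1 (round 1), C1 (round 4). L89 never appears in any round.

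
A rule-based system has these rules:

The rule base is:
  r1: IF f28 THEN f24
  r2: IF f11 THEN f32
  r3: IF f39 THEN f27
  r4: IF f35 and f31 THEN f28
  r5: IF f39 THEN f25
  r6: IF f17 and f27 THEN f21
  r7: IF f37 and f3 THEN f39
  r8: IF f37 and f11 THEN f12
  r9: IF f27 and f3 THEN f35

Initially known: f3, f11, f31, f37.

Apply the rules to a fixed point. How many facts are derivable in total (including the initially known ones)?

Round 1: r2 [IF f11 THEN f32]; r7 [IF f37 and f3 THEN f39]; r8 [IF f37 and f11 THEN f12]. Adds f32, f39, f12.
Round 2: r3 [IF f39 THEN f27]; r5 [IF f39 THEN f25]. Adds f27, f25.
Round 3: r9 [IF f27 and f3 THEN f35]. Adds f35.
Round 4: r4 [IF f35 and f31 THEN f28]. Adds f28.
Round 5: r1 [IF f28 THEN f24]. Adds f24.
Closure: {f11, f12, f24, f25, f27, f28, f3, f31, f32, f35, f37, f39} — 12 facts.

12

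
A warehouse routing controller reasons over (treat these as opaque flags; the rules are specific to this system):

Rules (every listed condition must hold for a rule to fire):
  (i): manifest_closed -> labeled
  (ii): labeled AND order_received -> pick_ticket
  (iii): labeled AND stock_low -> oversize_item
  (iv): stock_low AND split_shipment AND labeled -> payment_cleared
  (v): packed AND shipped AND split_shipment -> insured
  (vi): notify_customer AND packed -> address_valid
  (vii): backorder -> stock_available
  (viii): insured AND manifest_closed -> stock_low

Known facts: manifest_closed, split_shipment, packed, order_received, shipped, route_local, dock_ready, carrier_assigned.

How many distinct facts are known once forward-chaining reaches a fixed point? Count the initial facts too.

Round 1: (i) [manifest_closed -> labeled]; (v) [packed AND shipped AND split_shipment -> insured]. New: labeled, insured.
Round 2: (ii) [labeled AND order_received -> pick_ticket]; (viii) [insured AND manifest_closed -> stock_low]. New: pick_ticket, stock_low.
Round 3: (iii) [labeled AND stock_low -> oversize_item]; (iv) [stock_low AND split_shipment AND labeled -> payment_cleared]. New: oversize_item, payment_cleared.
Closure: {carrier_assigned, dock_ready, insured, labeled, manifest_closed, order_received, oversize_item, packed, payment_cleared, pick_ticket, route_local, shipped, split_shipment, stock_low} — 14 facts.

14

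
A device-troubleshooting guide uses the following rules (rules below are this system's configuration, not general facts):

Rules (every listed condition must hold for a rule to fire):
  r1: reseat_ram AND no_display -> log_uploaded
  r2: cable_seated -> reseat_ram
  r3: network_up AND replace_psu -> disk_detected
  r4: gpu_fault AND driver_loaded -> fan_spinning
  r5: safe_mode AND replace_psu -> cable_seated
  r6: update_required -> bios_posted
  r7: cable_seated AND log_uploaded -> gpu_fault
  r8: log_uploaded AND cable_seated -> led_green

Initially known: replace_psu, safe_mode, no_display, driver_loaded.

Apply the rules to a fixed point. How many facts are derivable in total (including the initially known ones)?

10

Round 1 — r5, derive cable_seated.
Round 2 — r2, derive reseat_ram.
Round 3 — r1, derive log_uploaded.
Round 4 — r7, r8, derive gpu_fault, led_green.
Round 5 — r4, derive fan_spinning.
Closure: {cable_seated, driver_loaded, fan_spinning, gpu_fault, led_green, log_uploaded, no_display, replace_psu, reseat_ram, safe_mode} — 10 facts.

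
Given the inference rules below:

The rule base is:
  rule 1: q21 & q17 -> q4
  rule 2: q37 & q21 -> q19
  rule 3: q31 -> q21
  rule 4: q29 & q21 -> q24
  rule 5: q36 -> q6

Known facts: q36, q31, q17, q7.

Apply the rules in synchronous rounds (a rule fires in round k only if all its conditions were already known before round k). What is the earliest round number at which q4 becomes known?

2

[1] rule 3 [q31 -> q21]; rule 5 [q36 -> q6]. ⇒ new: q21, q6.
[2] rule 1 [q21 & q17 -> q4]. ⇒ new: q4.
q4 first appears in round 2.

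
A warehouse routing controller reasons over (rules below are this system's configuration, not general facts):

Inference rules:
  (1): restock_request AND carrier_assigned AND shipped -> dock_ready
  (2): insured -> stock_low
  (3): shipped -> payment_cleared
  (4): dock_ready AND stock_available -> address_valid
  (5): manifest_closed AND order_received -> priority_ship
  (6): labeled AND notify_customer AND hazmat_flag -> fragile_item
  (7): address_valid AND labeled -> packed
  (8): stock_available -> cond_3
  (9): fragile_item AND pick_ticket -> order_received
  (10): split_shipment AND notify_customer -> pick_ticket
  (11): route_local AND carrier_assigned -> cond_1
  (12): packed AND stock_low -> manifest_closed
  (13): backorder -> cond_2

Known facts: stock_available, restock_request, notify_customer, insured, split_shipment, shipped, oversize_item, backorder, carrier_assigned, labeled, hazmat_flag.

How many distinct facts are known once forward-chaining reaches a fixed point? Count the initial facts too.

Round 1 — (1), (2), (3), (6), (8), (10), (13), derive dock_ready, stock_low, payment_cleared, fragile_item, cond_3, pick_ticket, cond_2.
Round 2 — (4), (9), derive address_valid, order_received.
Round 3 — (7), derive packed.
Round 4 — (12), derive manifest_closed.
Round 5 — (5), derive priority_ship.
Closure: {address_valid, backorder, carrier_assigned, cond_2, cond_3, dock_ready, fragile_item, hazmat_flag, insured, labeled, manifest_closed, notify_customer, order_received, oversize_item, packed, payment_cleared, pick_ticket, priority_ship, restock_request, shipped, split_shipment, stock_available, stock_low} — 23 facts.

23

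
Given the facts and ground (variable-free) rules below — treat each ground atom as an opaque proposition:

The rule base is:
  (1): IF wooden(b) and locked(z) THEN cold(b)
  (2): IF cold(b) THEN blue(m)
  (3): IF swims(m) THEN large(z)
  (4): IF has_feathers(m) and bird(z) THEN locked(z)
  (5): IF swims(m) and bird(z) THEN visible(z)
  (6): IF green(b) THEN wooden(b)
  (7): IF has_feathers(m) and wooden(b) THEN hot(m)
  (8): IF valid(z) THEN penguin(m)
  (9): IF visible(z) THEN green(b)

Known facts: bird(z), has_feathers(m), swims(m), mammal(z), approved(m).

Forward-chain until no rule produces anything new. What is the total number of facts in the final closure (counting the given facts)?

13

[1] (3) [IF swims(m) THEN large(z)]; (4) [IF has_feathers(m) and bird(z) THEN locked(z)]; (5) [IF swims(m) and bird(z) THEN visible(z)]. ⇒ new: large(z), locked(z), visible(z).
[2] (9) [IF visible(z) THEN green(b)]. ⇒ new: green(b).
[3] (6) [IF green(b) THEN wooden(b)]. ⇒ new: wooden(b).
[4] (1) [IF wooden(b) and locked(z) THEN cold(b)]; (7) [IF has_feathers(m) and wooden(b) THEN hot(m)]. ⇒ new: cold(b), hot(m).
[5] (2) [IF cold(b) THEN blue(m)]. ⇒ new: blue(m).
Closure: {approved(m), bird(z), blue(m), cold(b), green(b), has_feathers(m), hot(m), large(z), locked(z), mammal(z), swims(m), visible(z), wooden(b)} — 13 facts.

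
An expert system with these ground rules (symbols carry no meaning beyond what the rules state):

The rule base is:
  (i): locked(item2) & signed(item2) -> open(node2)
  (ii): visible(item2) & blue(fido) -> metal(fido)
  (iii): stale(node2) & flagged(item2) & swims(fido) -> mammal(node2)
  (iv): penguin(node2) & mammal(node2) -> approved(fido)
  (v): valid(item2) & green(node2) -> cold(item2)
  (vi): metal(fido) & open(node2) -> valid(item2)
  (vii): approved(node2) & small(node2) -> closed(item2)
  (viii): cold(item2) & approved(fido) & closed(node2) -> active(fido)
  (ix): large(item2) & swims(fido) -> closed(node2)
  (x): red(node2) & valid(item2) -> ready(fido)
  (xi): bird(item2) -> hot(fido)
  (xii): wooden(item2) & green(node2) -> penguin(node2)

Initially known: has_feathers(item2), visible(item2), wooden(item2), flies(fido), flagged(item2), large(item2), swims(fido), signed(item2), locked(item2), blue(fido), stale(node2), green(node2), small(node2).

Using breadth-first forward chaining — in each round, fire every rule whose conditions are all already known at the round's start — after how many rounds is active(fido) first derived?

Round 1: (i) [locked(item2) & signed(item2) -> open(node2)]; (ii) [visible(item2) & blue(fido) -> metal(fido)]; (iii) [stale(node2) & flagged(item2) & swims(fido) -> mammal(node2)]; (ix) [large(item2) & swims(fido) -> closed(node2)]; (xii) [wooden(item2) & green(node2) -> penguin(node2)]. New: open(node2), metal(fido), mammal(node2), closed(node2), penguin(node2).
Round 2: (iv) [penguin(node2) & mammal(node2) -> approved(fido)]; (vi) [metal(fido) & open(node2) -> valid(item2)]. New: approved(fido), valid(item2).
Round 3: (v) [valid(item2) & green(node2) -> cold(item2)]. New: cold(item2).
Round 4: (viii) [cold(item2) & approved(fido) & closed(node2) -> active(fido)]. New: active(fido).
active(fido) first appears in round 4.

4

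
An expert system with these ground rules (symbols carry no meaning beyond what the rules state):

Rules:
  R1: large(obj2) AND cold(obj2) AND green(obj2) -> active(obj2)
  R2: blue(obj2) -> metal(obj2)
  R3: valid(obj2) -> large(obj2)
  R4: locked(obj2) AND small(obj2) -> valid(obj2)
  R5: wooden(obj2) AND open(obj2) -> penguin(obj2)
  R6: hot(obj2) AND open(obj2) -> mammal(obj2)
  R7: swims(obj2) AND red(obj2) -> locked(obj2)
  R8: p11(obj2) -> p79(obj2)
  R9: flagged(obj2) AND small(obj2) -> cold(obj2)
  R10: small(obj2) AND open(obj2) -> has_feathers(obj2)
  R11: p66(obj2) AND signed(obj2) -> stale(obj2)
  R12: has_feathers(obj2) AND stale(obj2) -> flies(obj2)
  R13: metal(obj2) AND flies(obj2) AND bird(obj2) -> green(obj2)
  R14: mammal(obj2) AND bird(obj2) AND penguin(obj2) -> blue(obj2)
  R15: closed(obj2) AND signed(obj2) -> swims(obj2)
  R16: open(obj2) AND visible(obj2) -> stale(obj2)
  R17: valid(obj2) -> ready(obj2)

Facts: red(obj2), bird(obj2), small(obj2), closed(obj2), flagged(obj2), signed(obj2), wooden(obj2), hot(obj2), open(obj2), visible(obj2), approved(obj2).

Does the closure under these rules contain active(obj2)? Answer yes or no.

Round 1: R5 [wooden(obj2) AND open(obj2) -> penguin(obj2)]; R6 [hot(obj2) AND open(obj2) -> mammal(obj2)]; R9 [flagged(obj2) AND small(obj2) -> cold(obj2)]; R10 [small(obj2) AND open(obj2) -> has_feathers(obj2)]; R15 [closed(obj2) AND signed(obj2) -> swims(obj2)]; R16 [open(obj2) AND visible(obj2) -> stale(obj2)]. New: penguin(obj2), mammal(obj2), cold(obj2), has_feathers(obj2), swims(obj2), stale(obj2).
Round 2: R7 [swims(obj2) AND red(obj2) -> locked(obj2)]; R12 [has_feathers(obj2) AND stale(obj2) -> flies(obj2)]; R14 [mammal(obj2) AND bird(obj2) AND penguin(obj2) -> blue(obj2)]. New: locked(obj2), flies(obj2), blue(obj2).
Round 3: R2 [blue(obj2) -> metal(obj2)]; R4 [locked(obj2) AND small(obj2) -> valid(obj2)]. New: metal(obj2), valid(obj2).
Round 4: R3 [valid(obj2) -> large(obj2)]; R13 [metal(obj2) AND flies(obj2) AND bird(obj2) -> green(obj2)]; R17 [valid(obj2) -> ready(obj2)]. New: large(obj2), green(obj2), ready(obj2).
Round 5: R1 [large(obj2) AND cold(obj2) AND green(obj2) -> active(obj2)]. New: active(obj2).
active(obj2) appears in round 5, so it is derivable.

yes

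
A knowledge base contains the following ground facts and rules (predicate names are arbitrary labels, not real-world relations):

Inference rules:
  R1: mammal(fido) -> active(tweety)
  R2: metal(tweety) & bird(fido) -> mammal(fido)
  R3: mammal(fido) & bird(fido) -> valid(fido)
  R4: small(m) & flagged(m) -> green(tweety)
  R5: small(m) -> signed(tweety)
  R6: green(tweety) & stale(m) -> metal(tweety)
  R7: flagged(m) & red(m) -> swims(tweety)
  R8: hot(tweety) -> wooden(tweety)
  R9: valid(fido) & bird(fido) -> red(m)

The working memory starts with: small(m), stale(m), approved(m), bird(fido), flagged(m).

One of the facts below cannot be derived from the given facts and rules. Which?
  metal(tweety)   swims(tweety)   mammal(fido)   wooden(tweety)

wooden(tweety)

Round 1 fires R4, R5, giving green(tweety), signed(tweety).
Round 2 fires R6, giving metal(tweety).
Round 3 fires R2, giving mammal(fido).
Round 4 fires R1, R3, giving active(tweety), valid(fido).
Round 5 fires R9, giving red(m).
Round 6 fires R7, giving swims(tweety).
Derived: metal(tweety) (round 2), mammal(fido) (round 3), swims(tweety) (round 6). wooden(tweety) never appears in any round.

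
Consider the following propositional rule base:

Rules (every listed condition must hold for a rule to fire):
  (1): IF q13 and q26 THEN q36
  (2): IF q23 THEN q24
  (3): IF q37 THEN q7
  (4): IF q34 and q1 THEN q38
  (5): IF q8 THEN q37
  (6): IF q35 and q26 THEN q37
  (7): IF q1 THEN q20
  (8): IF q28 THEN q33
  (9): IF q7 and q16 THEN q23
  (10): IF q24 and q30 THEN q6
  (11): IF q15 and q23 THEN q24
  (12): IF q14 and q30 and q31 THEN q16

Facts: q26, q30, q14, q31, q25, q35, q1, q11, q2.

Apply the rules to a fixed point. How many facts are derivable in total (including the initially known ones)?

Round 1: (6) [IF q35 and q26 THEN q37]; (7) [IF q1 THEN q20]; (12) [IF q14 and q30 and q31 THEN q16]. New: q37, q20, q16.
Round 2: (3) [IF q37 THEN q7]. New: q7.
Round 3: (9) [IF q7 and q16 THEN q23]. New: q23.
Round 4: (2) [IF q23 THEN q24]. New: q24.
Round 5: (10) [IF q24 and q30 THEN q6]. New: q6.
Closure: {q1, q11, q14, q16, q2, q20, q23, q24, q25, q26, q30, q31, q35, q37, q6, q7} — 16 facts.

16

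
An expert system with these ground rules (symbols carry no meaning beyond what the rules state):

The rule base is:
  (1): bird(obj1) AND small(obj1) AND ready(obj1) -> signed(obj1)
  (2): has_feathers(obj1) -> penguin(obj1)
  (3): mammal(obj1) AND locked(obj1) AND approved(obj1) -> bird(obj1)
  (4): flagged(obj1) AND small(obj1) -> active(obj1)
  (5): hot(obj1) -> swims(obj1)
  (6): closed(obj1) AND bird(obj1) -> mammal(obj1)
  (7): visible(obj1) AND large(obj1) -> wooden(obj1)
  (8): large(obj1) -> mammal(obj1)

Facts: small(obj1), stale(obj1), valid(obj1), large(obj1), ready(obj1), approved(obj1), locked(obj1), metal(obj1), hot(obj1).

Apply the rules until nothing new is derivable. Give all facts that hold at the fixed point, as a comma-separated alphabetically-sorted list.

approved(obj1), bird(obj1), hot(obj1), large(obj1), locked(obj1), mammal(obj1), metal(obj1), ready(obj1), signed(obj1), small(obj1), stale(obj1), swims(obj1), valid(obj1)

Round 1: (5) [hot(obj1) -> swims(obj1)]; (8) [large(obj1) -> mammal(obj1)]. New: swims(obj1), mammal(obj1).
Round 2: (3) [mammal(obj1) AND locked(obj1) AND approved(obj1) -> bird(obj1)]. New: bird(obj1).
Round 3: (1) [bird(obj1) AND small(obj1) AND ready(obj1) -> signed(obj1)]. New: signed(obj1).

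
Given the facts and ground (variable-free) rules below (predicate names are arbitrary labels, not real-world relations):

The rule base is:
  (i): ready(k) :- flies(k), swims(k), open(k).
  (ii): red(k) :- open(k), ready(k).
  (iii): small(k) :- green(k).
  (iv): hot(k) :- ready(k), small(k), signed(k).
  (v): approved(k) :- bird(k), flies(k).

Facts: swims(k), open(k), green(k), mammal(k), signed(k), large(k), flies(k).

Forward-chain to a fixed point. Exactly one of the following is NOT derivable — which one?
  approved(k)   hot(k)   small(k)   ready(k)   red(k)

Round 1 fires (i), (iii), giving ready(k), small(k).
Round 2 fires (ii), (iv), giving red(k), hot(k).
Derived: small(k) (round 1), red(k) (round 2), hot(k) (round 2), ready(k) (round 1). approved(k) never appears in any round.

approved(k)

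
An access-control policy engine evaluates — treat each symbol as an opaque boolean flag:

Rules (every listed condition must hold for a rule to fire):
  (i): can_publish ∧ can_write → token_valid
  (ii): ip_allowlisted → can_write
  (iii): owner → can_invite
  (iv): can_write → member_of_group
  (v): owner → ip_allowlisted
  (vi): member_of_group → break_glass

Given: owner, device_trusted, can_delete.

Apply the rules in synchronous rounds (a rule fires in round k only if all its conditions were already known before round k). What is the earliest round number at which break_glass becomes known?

4

Round 1: (iii) [owner → can_invite]; (v) [owner → ip_allowlisted]. New: can_invite, ip_allowlisted.
Round 2: (ii) [ip_allowlisted → can_write]. New: can_write.
Round 3: (iv) [can_write → member_of_group]. New: member_of_group.
Round 4: (vi) [member_of_group → break_glass]. New: break_glass.
break_glass first appears in round 4.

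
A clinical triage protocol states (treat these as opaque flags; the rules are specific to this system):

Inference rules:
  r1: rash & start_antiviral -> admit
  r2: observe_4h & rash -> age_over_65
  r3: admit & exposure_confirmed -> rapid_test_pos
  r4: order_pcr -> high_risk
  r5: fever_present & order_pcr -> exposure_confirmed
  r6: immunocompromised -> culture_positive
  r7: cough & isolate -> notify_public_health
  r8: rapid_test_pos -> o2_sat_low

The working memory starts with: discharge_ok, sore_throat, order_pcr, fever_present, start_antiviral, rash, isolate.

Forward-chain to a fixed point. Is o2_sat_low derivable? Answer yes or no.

yes

Round 1: r1 [rash & start_antiviral -> admit]; r4 [order_pcr -> high_risk]; r5 [fever_present & order_pcr -> exposure_confirmed]. Adds admit, high_risk, exposure_confirmed.
Round 2: r3 [admit & exposure_confirmed -> rapid_test_pos]. Adds rapid_test_pos.
Round 3: r8 [rapid_test_pos -> o2_sat_low]. Adds o2_sat_low.
o2_sat_low appears in round 3, so it is derivable.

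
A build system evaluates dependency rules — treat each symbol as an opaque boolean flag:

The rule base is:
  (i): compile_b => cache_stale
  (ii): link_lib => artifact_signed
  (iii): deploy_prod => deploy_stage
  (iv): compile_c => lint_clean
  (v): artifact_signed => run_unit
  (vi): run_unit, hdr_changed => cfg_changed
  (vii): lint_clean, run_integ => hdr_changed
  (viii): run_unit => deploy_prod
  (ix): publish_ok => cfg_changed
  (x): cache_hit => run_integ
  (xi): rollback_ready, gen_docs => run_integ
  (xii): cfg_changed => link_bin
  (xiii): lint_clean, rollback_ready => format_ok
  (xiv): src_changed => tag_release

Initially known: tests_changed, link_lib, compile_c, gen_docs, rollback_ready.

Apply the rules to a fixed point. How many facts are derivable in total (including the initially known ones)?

Round 1 — (ii), (iv), (xi), derive artifact_signed, lint_clean, run_integ.
Round 2 — (v), (vii), (xiii), derive run_unit, hdr_changed, format_ok.
Round 3 — (vi), (viii), derive cfg_changed, deploy_prod.
Round 4 — (iii), (xii), derive deploy_stage, link_bin.
Closure: {artifact_signed, cfg_changed, compile_c, deploy_prod, deploy_stage, format_ok, gen_docs, hdr_changed, link_bin, link_lib, lint_clean, rollback_ready, run_integ, run_unit, tests_changed} — 15 facts.

15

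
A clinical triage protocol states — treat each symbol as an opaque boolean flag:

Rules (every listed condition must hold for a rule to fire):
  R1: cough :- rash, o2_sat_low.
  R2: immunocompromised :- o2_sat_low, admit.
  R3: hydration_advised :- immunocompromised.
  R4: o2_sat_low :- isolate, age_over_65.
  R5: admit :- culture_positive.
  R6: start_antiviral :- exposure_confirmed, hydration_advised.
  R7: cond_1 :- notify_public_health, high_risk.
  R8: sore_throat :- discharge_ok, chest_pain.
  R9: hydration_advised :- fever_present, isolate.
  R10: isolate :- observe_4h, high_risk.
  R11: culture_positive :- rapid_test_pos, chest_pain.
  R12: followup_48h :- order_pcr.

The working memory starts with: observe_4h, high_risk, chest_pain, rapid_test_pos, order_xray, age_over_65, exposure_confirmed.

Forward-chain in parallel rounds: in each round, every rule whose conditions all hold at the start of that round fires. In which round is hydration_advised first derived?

4

Round 1: R10 [isolate :- observe_4h, high_risk.]; R11 [culture_positive :- rapid_test_pos, chest_pain.]. New: isolate, culture_positive.
Round 2: R4 [o2_sat_low :- isolate, age_over_65.]; R5 [admit :- culture_positive.]. New: o2_sat_low, admit.
Round 3: R2 [immunocompromised :- o2_sat_low, admit.]. New: immunocompromised.
Round 4: R3 [hydration_advised :- immunocompromised.]. New: hydration_advised.
hydration_advised first appears in round 4.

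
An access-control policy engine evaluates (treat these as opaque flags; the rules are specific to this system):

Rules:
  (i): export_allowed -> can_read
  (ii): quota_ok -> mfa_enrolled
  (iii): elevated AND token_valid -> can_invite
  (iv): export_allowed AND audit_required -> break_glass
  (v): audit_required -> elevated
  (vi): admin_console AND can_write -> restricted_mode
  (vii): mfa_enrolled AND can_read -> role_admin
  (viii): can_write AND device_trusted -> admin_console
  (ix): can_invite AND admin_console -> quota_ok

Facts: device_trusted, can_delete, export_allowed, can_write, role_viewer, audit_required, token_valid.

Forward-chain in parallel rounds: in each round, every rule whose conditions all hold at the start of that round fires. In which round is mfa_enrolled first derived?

Round 1: (i) [export_allowed -> can_read]; (iv) [export_allowed AND audit_required -> break_glass]; (v) [audit_required -> elevated]; (viii) [can_write AND device_trusted -> admin_console]. Adds can_read, break_glass, elevated, admin_console.
Round 2: (iii) [elevated AND token_valid -> can_invite]; (vi) [admin_console AND can_write -> restricted_mode]. Adds can_invite, restricted_mode.
Round 3: (ix) [can_invite AND admin_console -> quota_ok]. Adds quota_ok.
Round 4: (ii) [quota_ok -> mfa_enrolled]. Adds mfa_enrolled.
mfa_enrolled first appears in round 4.

4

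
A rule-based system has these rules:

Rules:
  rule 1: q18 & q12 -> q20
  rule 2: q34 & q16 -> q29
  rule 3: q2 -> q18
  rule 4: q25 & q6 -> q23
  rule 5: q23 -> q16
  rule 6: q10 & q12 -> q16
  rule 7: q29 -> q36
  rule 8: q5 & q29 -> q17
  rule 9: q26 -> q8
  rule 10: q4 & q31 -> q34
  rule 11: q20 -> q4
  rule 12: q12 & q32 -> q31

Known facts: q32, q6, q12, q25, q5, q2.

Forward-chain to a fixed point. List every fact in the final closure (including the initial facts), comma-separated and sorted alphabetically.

Round 1: rule 3 [q2 -> q18]; rule 4 [q25 & q6 -> q23]; rule 12 [q12 & q32 -> q31]. Adds q18, q23, q31.
Round 2: rule 1 [q18 & q12 -> q20]; rule 5 [q23 -> q16]. Adds q20, q16.
Round 3: rule 11 [q20 -> q4]. Adds q4.
Round 4: rule 10 [q4 & q31 -> q34]. Adds q34.
Round 5: rule 2 [q34 & q16 -> q29]. Adds q29.
Round 6: rule 7 [q29 -> q36]; rule 8 [q5 & q29 -> q17]. Adds q36, q17.

q12, q16, q17, q18, q2, q20, q23, q25, q29, q31, q32, q34, q36, q4, q5, q6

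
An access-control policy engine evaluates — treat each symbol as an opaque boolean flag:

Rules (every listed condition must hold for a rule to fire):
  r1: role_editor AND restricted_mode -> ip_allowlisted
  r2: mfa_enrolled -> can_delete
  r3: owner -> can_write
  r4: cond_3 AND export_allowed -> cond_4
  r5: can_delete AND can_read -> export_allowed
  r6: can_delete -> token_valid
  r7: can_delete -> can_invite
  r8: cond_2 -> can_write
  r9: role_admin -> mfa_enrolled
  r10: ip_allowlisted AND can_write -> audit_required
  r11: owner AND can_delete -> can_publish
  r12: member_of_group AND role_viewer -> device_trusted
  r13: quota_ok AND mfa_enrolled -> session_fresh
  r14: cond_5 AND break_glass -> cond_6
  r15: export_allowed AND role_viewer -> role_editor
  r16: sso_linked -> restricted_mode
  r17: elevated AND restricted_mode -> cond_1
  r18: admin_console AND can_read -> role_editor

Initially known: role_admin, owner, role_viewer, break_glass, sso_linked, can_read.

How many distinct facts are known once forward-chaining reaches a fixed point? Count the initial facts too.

17

Round 1 fires r3, r9, r16, giving can_write, mfa_enrolled, restricted_mode.
Round 2 fires r2, giving can_delete.
Round 3 fires r5, r6, r7, r11, giving export_allowed, token_valid, can_invite, can_publish.
Round 4 fires r15, giving role_editor.
Round 5 fires r1, giving ip_allowlisted.
Round 6 fires r10, giving audit_required.
Closure: {audit_required, break_glass, can_delete, can_invite, can_publish, can_read, can_write, export_allowed, ip_allowlisted, mfa_enrolled, owner, restricted_mode, role_admin, role_editor, role_viewer, sso_linked, token_valid} — 17 facts.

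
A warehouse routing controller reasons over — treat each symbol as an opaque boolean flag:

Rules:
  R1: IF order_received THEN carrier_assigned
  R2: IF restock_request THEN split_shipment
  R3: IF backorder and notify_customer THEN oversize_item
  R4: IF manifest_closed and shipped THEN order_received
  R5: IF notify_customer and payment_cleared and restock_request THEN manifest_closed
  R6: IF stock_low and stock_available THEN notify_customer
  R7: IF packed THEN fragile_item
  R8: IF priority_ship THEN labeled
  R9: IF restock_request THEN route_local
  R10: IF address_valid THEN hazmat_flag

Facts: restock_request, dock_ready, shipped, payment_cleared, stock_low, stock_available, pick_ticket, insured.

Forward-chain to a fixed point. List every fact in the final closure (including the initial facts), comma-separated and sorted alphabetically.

carrier_assigned, dock_ready, insured, manifest_closed, notify_customer, order_received, payment_cleared, pick_ticket, restock_request, route_local, shipped, split_shipment, stock_available, stock_low

Round 1: R2 [IF restock_request THEN split_shipment]; R6 [IF stock_low and stock_available THEN notify_customer]; R9 [IF restock_request THEN route_local]. Adds split_shipment, notify_customer, route_local.
Round 2: R5 [IF notify_customer and payment_cleared and restock_request THEN manifest_closed]. Adds manifest_closed.
Round 3: R4 [IF manifest_closed and shipped THEN order_received]. Adds order_received.
Round 4: R1 [IF order_received THEN carrier_assigned]. Adds carrier_assigned.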